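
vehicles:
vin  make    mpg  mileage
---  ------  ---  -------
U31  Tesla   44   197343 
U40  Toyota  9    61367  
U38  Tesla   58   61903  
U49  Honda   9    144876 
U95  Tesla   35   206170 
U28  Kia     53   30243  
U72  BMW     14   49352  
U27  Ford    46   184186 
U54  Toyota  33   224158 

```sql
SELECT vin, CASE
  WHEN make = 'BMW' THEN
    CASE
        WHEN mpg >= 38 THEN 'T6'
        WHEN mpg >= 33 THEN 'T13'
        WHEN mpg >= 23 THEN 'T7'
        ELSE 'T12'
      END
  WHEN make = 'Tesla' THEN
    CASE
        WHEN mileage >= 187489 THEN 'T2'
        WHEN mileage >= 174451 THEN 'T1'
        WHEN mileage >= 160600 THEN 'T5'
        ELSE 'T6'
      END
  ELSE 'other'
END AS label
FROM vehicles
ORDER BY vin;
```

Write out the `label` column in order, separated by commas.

other, other, T2, T6, other, other, other, T12, T2

vin=U27: make='Ford' → outer ELSE → other
vin=U28: make='Kia' → outer ELSE → other
vin=U31: make='Tesla' → inner[mileage >= 187489] → T2
vin=U38: make='Tesla' → inner[ELSE] → T6
vin=U40: make='Toyota' → outer ELSE → other
vin=U49: make='Honda' → outer ELSE → other
vin=U54: make='Toyota' → outer ELSE → other
vin=U72: make='BMW' → inner[ELSE] → T12
vin=U95: make='Tesla' → inner[mileage >= 187489] → T2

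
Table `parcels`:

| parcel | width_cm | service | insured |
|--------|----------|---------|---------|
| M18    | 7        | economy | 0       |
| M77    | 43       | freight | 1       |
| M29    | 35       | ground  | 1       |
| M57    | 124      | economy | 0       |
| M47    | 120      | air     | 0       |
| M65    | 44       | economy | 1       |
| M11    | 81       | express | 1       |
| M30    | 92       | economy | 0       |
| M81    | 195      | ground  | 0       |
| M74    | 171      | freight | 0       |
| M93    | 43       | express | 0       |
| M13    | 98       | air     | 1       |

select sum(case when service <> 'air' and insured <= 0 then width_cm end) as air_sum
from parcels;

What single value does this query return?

632

parcel=M18: ✓ → 7
parcel=M77: ✗
parcel=M29: ✗
parcel=M57: ✓ → 124
parcel=M47: ✗
parcel=M65: ✗
parcel=M11: ✗
parcel=M30: ✓ → 92
parcel=M81: ✓ → 195
parcel=M74: ✓ → 171
parcel=M93: ✓ → 43
parcel=M13: ✗
air_sum = 7 + 124 + 92 + 195 + 171 + 43 = 632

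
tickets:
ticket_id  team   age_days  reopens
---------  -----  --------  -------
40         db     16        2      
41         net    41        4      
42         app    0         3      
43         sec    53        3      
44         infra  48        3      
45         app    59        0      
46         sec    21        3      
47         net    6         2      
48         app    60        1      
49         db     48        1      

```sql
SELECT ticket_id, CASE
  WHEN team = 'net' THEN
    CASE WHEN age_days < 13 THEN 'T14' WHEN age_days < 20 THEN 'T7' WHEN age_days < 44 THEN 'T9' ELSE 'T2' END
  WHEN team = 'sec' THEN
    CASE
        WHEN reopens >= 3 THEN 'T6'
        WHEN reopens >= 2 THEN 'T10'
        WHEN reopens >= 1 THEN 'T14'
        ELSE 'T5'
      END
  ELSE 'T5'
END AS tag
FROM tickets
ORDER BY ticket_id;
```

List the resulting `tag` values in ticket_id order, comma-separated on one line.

ticket_id=40: team='db' → outer ELSE → T5
ticket_id=41: team='net' → inner[age_days < 44] → T9
ticket_id=42: team='app' → outer ELSE → T5
ticket_id=43: team='sec' → inner[reopens >= 3] → T6
ticket_id=44: team='infra' → outer ELSE → T5
ticket_id=45: team='app' → outer ELSE → T5
ticket_id=46: team='sec' → inner[reopens >= 3] → T6
ticket_id=47: team='net' → inner[age_days < 13] → T14
ticket_id=48: team='app' → outer ELSE → T5
ticket_id=49: team='db' → outer ELSE → T5

T5, T9, T5, T6, T5, T5, T6, T14, T5, T5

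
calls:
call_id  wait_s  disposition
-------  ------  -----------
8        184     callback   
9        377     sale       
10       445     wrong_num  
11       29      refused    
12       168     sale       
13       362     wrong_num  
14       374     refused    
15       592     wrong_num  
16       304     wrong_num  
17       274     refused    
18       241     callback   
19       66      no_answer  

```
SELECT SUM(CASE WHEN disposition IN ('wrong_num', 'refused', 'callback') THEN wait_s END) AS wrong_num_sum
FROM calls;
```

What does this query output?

2805

call_id=8: ✓ → 184
call_id=9: ✗
call_id=10: ✓ → 445
call_id=11: ✓ → 29
call_id=12: ✗
call_id=13: ✓ → 362
call_id=14: ✓ → 374
call_id=15: ✓ → 592
call_id=16: ✓ → 304
call_id=17: ✓ → 274
call_id=18: ✓ → 241
call_id=19: ✗
wrong_num_sum = 184 + 445 + 29 + 362 + 374 + 592 + 304 + 274 + 241 = 2805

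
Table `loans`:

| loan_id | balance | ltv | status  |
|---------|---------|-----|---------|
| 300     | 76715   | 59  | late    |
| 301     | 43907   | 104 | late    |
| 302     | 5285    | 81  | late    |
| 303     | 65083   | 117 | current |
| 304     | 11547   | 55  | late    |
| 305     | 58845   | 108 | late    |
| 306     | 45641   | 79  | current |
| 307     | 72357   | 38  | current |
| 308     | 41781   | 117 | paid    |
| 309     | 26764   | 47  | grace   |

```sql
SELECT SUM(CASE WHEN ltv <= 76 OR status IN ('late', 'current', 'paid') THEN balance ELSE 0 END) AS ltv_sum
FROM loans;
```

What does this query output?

loan_id=300: ✓ → 76715
loan_id=301: ✓ → 43907
loan_id=302: ✓ → 5285
loan_id=303: ✓ → 65083
loan_id=304: ✓ → 11547
loan_id=305: ✓ → 58845
loan_id=306: ✓ → 45641
loan_id=307: ✓ → 72357
loan_id=308: ✓ → 41781
loan_id=309: ✓ → 26764
ltv_sum = 76715 + 43907 + 5285 + 65083 + 11547 + 58845 + 45641 + 72357 + 41781 + 26764 = 447925

447925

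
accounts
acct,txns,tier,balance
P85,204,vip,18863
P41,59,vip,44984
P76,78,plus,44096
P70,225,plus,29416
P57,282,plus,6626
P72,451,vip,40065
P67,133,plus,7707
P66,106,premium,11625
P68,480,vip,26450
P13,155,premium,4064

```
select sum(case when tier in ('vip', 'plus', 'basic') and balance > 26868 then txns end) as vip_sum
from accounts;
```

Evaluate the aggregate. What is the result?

813

acct=P85: ✗
acct=P41: ✓ → 59
acct=P76: ✓ → 78
acct=P70: ✓ → 225
acct=P57: ✗
acct=P72: ✓ → 451
acct=P67: ✗
acct=P66: ✗
acct=P68: ✗
acct=P13: ✗
vip_sum = 59 + 78 + 225 + 451 = 813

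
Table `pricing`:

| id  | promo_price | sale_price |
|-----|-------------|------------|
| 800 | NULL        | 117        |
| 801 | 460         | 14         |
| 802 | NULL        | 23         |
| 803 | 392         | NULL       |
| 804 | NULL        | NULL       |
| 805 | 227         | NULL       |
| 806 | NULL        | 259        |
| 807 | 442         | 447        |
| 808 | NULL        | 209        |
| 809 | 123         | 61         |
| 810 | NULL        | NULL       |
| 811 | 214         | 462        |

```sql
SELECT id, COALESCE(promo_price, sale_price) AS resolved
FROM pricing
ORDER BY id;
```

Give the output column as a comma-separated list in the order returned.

117, 460, 23, 392, NULL, 227, 259, 442, 209, 123, NULL, 214

id=800: promo_price=NULL, sale_price=117 → 117
id=801: promo_price=460 → 460
id=802: promo_price=NULL, sale_price=23 → 23
id=803: promo_price=392 → 392
id=804: promo_price=NULL, sale_price=NULL (all NULL) → NULL
id=805: promo_price=227 → 227
id=806: promo_price=NULL, sale_price=259 → 259
id=807: promo_price=442 → 442
id=808: promo_price=NULL, sale_price=209 → 209
id=809: promo_price=123 → 123
id=810: promo_price=NULL, sale_price=NULL (all NULL) → NULL
id=811: promo_price=214 → 214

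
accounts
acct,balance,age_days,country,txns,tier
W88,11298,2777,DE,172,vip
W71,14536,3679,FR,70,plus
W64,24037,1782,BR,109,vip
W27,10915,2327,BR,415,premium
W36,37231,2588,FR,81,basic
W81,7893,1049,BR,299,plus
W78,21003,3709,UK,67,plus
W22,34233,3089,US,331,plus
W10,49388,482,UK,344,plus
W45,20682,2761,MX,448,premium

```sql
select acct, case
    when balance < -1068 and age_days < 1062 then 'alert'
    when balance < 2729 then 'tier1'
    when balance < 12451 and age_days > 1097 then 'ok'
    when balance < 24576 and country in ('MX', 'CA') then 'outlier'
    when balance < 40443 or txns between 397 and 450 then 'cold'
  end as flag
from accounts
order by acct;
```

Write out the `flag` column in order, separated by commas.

NULL, cold, ok, cold, outlier, cold, cold, cold, cold, ok

acct=W10: (no match → NULL) → NULL
acct=W22: balance < 40443 or txns between 397 and 450 → cold
acct=W27: balance < 12451 and age_days > 1097 → ok
acct=W36: balance < 40443 or txns between 397 and 450 → cold
acct=W45: balance < 24576 and country in ('MX', 'CA') → outlier
acct=W64: balance < 40443 or txns between 397 and 450 → cold
acct=W71: balance < 40443 or txns between 397 and 450 → cold
acct=W78: balance < 40443 or txns between 397 and 450 → cold
acct=W81: balance < 40443 or txns between 397 and 450 → cold
acct=W88: balance < 12451 and age_days > 1097 → ok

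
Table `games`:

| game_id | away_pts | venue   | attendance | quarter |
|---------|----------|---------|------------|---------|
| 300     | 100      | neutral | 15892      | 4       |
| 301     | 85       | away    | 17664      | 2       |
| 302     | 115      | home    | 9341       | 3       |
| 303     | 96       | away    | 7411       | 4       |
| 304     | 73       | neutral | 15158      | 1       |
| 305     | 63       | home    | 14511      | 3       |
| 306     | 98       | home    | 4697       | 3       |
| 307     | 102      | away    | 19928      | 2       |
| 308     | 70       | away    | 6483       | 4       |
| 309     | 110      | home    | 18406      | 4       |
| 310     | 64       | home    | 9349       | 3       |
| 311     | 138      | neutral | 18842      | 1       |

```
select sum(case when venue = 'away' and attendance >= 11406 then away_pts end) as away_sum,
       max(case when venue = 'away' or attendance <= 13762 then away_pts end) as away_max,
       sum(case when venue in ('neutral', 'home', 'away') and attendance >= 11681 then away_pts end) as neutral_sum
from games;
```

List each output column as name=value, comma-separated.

away_sum=187, away_max=115, neutral_sum=671

[away_sum: venue = 'away' and attendance >= 11406]
game_id=300: ✗
game_id=301: ✓ → 85
game_id=302: ✗
game_id=303: ✗
game_id=304: ✗
game_id=305: ✗
game_id=306: ✗
game_id=307: ✓ → 102
game_id=308: ✗
game_id=309: ✗
game_id=310: ✗
game_id=311: ✗
away_sum = 85 + 102 = 187
—
[away_max: venue = 'away' or attendance <= 13762]
game_id=300: ✗
game_id=301: ✓ → 85
game_id=302: ✓ → 115
game_id=303: ✓ → 96
game_id=304: ✗
game_id=305: ✗
game_id=306: ✓ → 98
game_id=307: ✓ → 102
game_id=308: ✓ → 70
game_id=309: ✗
game_id=310: ✓ → 64
game_id=311: ✗
away_max = MAX(85, 115, 96, 98, 102, 70, 64) = 115
—
[neutral_sum: venue in ('neutral', 'home', 'away') and attendance >= 11681]
game_id=300: ✓ → 100
game_id=301: ✓ → 85
game_id=302: ✗
game_id=303: ✗
game_id=304: ✓ → 73
game_id=305: ✓ → 63
game_id=306: ✗
game_id=307: ✓ → 102
game_id=308: ✗
game_id=309: ✓ → 110
game_id=310: ✗
game_id=311: ✓ → 138
neutral_sum = 100 + 85 + 73 + 63 + 102 + 110 + 138 = 671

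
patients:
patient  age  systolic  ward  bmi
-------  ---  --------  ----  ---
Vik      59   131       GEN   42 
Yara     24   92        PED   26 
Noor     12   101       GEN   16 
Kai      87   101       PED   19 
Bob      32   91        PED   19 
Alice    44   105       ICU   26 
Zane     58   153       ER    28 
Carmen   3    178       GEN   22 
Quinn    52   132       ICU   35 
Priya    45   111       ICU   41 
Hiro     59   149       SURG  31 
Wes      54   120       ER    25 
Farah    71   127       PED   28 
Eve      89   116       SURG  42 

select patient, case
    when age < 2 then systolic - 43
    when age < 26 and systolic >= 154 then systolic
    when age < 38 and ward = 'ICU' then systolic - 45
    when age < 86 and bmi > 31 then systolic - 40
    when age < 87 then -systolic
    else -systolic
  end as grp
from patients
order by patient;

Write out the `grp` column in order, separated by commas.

patient=Alice: age < 87 → -105
patient=Bob: age < 87 → -91
patient=Carmen: age < 26 and systolic >= 154 → 178
patient=Eve: ELSE → -116
patient=Farah: age < 87 → -127
patient=Hiro: age < 87 → -149
patient=Kai: ELSE → -101
patient=Noor: age < 87 → -101
patient=Priya: age < 86 and bmi > 31 → 71
patient=Quinn: age < 86 and bmi > 31 → 92
patient=Vik: age < 86 and bmi > 31 → 91
patient=Wes: age < 87 → -120
patient=Yara: age < 87 → -92
patient=Zane: age < 87 → -153

-105, -91, 178, -116, -127, -149, -101, -101, 71, 92, 91, -120, -92, -153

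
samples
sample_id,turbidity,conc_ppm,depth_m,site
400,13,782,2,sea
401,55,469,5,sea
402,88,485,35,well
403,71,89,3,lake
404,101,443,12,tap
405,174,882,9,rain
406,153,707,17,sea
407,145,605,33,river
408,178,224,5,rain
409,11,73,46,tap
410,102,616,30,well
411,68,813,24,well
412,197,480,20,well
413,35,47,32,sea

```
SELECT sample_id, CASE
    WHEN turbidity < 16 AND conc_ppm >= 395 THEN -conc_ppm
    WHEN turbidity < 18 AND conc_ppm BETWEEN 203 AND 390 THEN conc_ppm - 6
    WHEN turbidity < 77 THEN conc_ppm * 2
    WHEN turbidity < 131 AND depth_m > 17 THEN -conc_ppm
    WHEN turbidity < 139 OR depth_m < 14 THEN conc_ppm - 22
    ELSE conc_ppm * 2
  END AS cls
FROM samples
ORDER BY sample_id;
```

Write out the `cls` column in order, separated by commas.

-782, 938, -485, 178, 421, 860, 1414, 1210, 202, 146, -616, 1626, 960, 94

sample_id=400: turbidity < 16 AND conc_ppm >= 395 → -782
sample_id=401: turbidity < 77 → 938
sample_id=402: turbidity < 131 AND depth_m > 17 → -485
sample_id=403: turbidity < 77 → 178
sample_id=404: turbidity < 139 OR depth_m < 14 → 421
sample_id=405: turbidity < 139 OR depth_m < 14 → 860
sample_id=406: ELSE → 1414
sample_id=407: ELSE → 1210
sample_id=408: turbidity < 139 OR depth_m < 14 → 202
sample_id=409: turbidity < 77 → 146
sample_id=410: turbidity < 131 AND depth_m > 17 → -616
sample_id=411: turbidity < 77 → 1626
sample_id=412: ELSE → 960
sample_id=413: turbidity < 77 → 94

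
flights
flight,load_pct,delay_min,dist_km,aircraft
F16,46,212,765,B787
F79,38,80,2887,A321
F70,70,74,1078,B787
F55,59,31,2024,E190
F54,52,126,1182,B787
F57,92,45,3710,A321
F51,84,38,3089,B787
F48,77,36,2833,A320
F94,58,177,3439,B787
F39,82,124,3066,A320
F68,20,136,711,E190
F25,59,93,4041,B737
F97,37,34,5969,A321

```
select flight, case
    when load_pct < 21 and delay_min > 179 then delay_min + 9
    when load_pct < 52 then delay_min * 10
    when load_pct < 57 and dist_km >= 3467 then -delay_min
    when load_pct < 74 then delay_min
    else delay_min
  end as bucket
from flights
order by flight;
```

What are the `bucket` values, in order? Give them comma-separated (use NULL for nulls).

2120, 93, 124, 36, 38, 126, 31, 45, 1360, 74, 800, 177, 340

flight=F16: load_pct < 52 → 2120
flight=F25: load_pct < 74 → 93
flight=F39: ELSE → 124
flight=F48: ELSE → 36
flight=F51: ELSE → 38
flight=F54: load_pct < 74 → 126
flight=F55: load_pct < 74 → 31
flight=F57: ELSE → 45
flight=F68: load_pct < 52 → 1360
flight=F70: load_pct < 74 → 74
flight=F79: load_pct < 52 → 800
flight=F94: load_pct < 74 → 177
flight=F97: load_pct < 52 → 340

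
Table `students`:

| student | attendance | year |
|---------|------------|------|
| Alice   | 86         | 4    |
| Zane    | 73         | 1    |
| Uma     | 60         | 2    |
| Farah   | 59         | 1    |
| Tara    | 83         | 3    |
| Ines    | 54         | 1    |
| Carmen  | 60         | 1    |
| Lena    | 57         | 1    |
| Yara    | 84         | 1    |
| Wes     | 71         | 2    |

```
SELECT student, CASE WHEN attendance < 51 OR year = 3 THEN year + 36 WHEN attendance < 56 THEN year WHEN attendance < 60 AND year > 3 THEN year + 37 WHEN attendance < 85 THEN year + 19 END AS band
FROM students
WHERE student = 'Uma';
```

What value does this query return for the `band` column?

student = Uma: attendance=60, year=2.
attendance < 51 OR year = 3 → false
attendance < 56 → false
attendance < 60 AND year > 3 → false
attendance < 85 → true → 21

21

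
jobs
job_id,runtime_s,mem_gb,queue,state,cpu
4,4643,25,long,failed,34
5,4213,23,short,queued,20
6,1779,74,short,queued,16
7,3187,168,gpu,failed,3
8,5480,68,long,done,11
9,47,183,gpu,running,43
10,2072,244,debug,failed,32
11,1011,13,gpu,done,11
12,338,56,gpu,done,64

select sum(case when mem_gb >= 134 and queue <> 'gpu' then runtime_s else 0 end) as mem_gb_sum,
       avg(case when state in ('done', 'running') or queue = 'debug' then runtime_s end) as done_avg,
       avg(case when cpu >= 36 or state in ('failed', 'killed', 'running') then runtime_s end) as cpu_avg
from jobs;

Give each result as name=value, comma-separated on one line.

mem_gb_sum=2072, done_avg=1789.6, cpu_avg=2057.4

[mem_gb_sum: mem_gb >= 134 and queue <> 'gpu']
job_id=4: ✗
job_id=5: ✗
job_id=6: ✗
job_id=7: ✗
job_id=8: ✗
job_id=9: ✗
job_id=10: ✓ → 2072
job_id=11: ✗
job_id=12: ✗
mem_gb_sum = 2072
—
[done_avg: state in ('done', 'running') or queue = 'debug']
job_id=4: ✗
job_id=5: ✗
job_id=6: ✗
job_id=7: ✗
job_id=8: ✓ → 5480
job_id=9: ✓ → 47
job_id=10: ✓ → 2072
job_id=11: ✓ → 1011
job_id=12: ✓ → 338
done_avg = (5480 + 47 + 2072 + 1011 + 338) / 5 = 1789.6
—
[cpu_avg: cpu >= 36 or state in ('failed', 'killed', 'running')]
job_id=4: ✓ → 4643
job_id=5: ✗
job_id=6: ✗
job_id=7: ✓ → 3187
job_id=8: ✗
job_id=9: ✓ → 47
job_id=10: ✓ → 2072
job_id=11: ✗
job_id=12: ✓ → 338
cpu_avg = (4643 + 3187 + 47 + 2072 + 338) / 5 = 2057.4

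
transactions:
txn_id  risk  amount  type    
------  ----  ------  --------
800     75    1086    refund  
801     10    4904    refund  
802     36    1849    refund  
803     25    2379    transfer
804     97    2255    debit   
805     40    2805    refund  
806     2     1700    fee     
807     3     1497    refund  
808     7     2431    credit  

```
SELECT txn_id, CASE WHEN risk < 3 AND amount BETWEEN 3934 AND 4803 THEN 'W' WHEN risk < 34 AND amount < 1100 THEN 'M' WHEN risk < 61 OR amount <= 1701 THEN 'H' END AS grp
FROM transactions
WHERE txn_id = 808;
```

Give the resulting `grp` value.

H

txn_id = 808: risk=7, amount=2431, type=credit.
risk < 3 AND amount BETWEEN 3934 AND 4803 → false
risk < 34 AND amount < 1100 → false
risk < 61 OR amount <= 1701 → true → H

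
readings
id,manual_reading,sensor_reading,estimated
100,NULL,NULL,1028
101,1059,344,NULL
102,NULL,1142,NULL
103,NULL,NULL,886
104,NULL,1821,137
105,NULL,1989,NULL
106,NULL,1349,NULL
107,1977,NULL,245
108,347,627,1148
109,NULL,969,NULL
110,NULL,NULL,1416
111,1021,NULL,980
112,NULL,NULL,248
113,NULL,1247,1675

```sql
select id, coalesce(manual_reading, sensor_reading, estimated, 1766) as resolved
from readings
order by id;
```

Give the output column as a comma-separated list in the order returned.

id=100: manual_reading=NULL, sensor_reading=NULL, estimated=1028 → 1028
id=101: manual_reading=1059 → 1059
id=102: manual_reading=NULL, sensor_reading=1142 → 1142
id=103: manual_reading=NULL, sensor_reading=NULL, estimated=886 → 886
id=104: manual_reading=NULL, sensor_reading=1821 → 1821
id=105: manual_reading=NULL, sensor_reading=1989 → 1989
id=106: manual_reading=NULL, sensor_reading=1349 → 1349
id=107: manual_reading=1977 → 1977
id=108: manual_reading=347 → 347
id=109: manual_reading=NULL, sensor_reading=969 → 969
id=110: manual_reading=NULL, sensor_reading=NULL, estimated=1416 → 1416
id=111: manual_reading=1021 → 1021
id=112: manual_reading=NULL, sensor_reading=NULL, estimated=248 → 248
id=113: manual_reading=NULL, sensor_reading=1247 → 1247

1028, 1059, 1142, 886, 1821, 1989, 1349, 1977, 347, 969, 1416, 1021, 248, 1247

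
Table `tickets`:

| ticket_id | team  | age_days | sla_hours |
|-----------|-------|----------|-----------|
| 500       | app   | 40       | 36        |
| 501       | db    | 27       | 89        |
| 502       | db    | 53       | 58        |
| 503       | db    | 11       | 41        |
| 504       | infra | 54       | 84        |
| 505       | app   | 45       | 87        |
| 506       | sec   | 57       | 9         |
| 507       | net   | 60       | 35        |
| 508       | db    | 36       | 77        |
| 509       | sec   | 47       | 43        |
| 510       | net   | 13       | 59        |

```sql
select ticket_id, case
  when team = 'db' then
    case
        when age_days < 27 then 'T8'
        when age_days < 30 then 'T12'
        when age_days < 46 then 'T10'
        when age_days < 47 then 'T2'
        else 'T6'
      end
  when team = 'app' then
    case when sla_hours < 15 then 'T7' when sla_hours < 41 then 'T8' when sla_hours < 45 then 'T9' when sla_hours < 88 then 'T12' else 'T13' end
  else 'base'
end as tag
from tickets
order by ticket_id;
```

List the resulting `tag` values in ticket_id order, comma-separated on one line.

ticket_id=500: team='app' → inner[sla_hours < 41] → T8
ticket_id=501: team='db' → inner[age_days < 30] → T12
ticket_id=502: team='db' → inner[ELSE] → T6
ticket_id=503: team='db' → inner[age_days < 27] → T8
ticket_id=504: team='infra' → outer ELSE → base
ticket_id=505: team='app' → inner[sla_hours < 88] → T12
ticket_id=506: team='sec' → outer ELSE → base
ticket_id=507: team='net' → outer ELSE → base
ticket_id=508: team='db' → inner[age_days < 46] → T10
ticket_id=509: team='sec' → outer ELSE → base
ticket_id=510: team='net' → outer ELSE → base

T8, T12, T6, T8, base, T12, base, base, T10, base, base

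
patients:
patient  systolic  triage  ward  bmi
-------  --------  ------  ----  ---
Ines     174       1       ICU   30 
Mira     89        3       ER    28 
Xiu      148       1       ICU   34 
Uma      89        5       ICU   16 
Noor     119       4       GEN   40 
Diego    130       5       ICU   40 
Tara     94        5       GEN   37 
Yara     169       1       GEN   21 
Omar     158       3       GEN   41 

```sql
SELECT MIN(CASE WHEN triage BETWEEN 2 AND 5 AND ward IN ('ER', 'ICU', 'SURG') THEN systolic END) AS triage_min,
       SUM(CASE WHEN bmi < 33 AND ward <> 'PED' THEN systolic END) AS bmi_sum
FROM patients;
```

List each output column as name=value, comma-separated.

triage_min=89, bmi_sum=521

[triage_min: triage BETWEEN 2 AND 5 AND ward IN ('ER', 'ICU', 'SURG')]
patient=Ines: ✗
patient=Mira: ✓ → 89
patient=Xiu: ✗
patient=Uma: ✓ → 89
patient=Noor: ✗
patient=Diego: ✓ → 130
patient=Tara: ✗
patient=Yara: ✗
patient=Omar: ✗
triage_min = MIN(89, 89, 130) = 89
—
[bmi_sum: bmi < 33 AND ward <> 'PED']
patient=Ines: ✓ → 174
patient=Mira: ✓ → 89
patient=Xiu: ✗
patient=Uma: ✓ → 89
patient=Noor: ✗
patient=Diego: ✗
patient=Tara: ✗
patient=Yara: ✓ → 169
patient=Omar: ✗
bmi_sum = 174 + 89 + 89 + 169 = 521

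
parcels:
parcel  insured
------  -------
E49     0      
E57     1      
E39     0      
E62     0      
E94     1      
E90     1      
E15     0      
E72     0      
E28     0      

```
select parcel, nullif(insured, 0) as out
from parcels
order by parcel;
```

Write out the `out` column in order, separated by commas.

NULL, NULL, NULL, NULL, 1, NULL, NULL, 1, 1

parcel=E15: insured=0 vs 0: equal → NULL
parcel=E28: insured=0 vs 0: equal → NULL
parcel=E39: insured=0 vs 0: equal → NULL
parcel=E49: insured=0 vs 0: equal → NULL
parcel=E57: insured=1 vs 0: differ → 1
parcel=E62: insured=0 vs 0: equal → NULL
parcel=E72: insured=0 vs 0: equal → NULL
parcel=E90: insured=1 vs 0: differ → 1
parcel=E94: insured=1 vs 0: differ → 1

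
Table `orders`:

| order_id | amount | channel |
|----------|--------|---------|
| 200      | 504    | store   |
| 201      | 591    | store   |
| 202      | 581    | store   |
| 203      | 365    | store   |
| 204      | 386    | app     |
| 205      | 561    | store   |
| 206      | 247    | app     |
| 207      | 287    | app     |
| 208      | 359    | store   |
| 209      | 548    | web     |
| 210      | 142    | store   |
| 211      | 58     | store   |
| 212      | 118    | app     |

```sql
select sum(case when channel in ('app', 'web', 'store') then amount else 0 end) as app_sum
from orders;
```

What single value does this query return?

order_id=200: ✓ → 504
order_id=201: ✓ → 591
order_id=202: ✓ → 581
order_id=203: ✓ → 365
order_id=204: ✓ → 386
order_id=205: ✓ → 561
order_id=206: ✓ → 247
order_id=207: ✓ → 287
order_id=208: ✓ → 359
order_id=209: ✓ → 548
order_id=210: ✓ → 142
order_id=211: ✓ → 58
order_id=212: ✓ → 118
app_sum = 504 + 591 + 581 + 365 + 386 + 561 + 247 + 287 + 359 + 548 + 142 + 58 + 118 = 4747

4747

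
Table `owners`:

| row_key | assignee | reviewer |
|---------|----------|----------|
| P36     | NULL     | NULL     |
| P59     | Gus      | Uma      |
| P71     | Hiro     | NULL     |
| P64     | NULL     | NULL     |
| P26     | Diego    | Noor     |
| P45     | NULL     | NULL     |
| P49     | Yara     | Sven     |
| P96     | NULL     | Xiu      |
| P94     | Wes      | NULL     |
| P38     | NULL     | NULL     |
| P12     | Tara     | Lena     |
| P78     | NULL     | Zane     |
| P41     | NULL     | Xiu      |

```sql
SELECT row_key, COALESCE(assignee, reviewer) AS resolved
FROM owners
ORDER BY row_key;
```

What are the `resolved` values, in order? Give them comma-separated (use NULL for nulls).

Tara, Diego, NULL, NULL, Xiu, NULL, Yara, Gus, NULL, Hiro, Zane, Wes, Xiu

row_key=P12: assignee=Tara → Tara
row_key=P26: assignee=Diego → Diego
row_key=P36: assignee=NULL, reviewer=NULL (all NULL) → NULL
row_key=P38: assignee=NULL, reviewer=NULL (all NULL) → NULL
row_key=P41: assignee=NULL, reviewer=Xiu → Xiu
row_key=P45: assignee=NULL, reviewer=NULL (all NULL) → NULL
row_key=P49: assignee=Yara → Yara
row_key=P59: assignee=Gus → Gus
row_key=P64: assignee=NULL, reviewer=NULL (all NULL) → NULL
row_key=P71: assignee=Hiro → Hiro
row_key=P78: assignee=NULL, reviewer=Zane → Zane
row_key=P94: assignee=Wes → Wes
row_key=P96: assignee=NULL, reviewer=Xiu → Xiu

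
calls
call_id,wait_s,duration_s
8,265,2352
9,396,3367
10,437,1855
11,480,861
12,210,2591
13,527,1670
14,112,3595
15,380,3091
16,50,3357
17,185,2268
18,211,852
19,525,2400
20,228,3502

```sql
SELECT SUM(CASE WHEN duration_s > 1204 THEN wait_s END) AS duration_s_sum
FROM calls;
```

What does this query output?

3315

call_id=8: ✓ → 265
call_id=9: ✓ → 396
call_id=10: ✓ → 437
call_id=11: ✗
call_id=12: ✓ → 210
call_id=13: ✓ → 527
call_id=14: ✓ → 112
call_id=15: ✓ → 380
call_id=16: ✓ → 50
call_id=17: ✓ → 185
call_id=18: ✗
call_id=19: ✓ → 525
call_id=20: ✓ → 228
duration_s_sum = 265 + 396 + 437 + 210 + 527 + 112 + 380 + 50 + 185 + 525 + 228 = 3315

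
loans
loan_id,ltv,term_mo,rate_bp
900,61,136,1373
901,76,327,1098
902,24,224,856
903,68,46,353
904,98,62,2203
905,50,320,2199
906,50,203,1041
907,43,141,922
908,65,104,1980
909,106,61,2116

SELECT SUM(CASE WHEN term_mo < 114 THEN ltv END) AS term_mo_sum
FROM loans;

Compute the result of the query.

loan_id=900: ✗
loan_id=901: ✗
loan_id=902: ✗
loan_id=903: ✓ → 68
loan_id=904: ✓ → 98
loan_id=905: ✗
loan_id=906: ✗
loan_id=907: ✗
loan_id=908: ✓ → 65
loan_id=909: ✓ → 106
term_mo_sum = 68 + 98 + 65 + 106 = 337

337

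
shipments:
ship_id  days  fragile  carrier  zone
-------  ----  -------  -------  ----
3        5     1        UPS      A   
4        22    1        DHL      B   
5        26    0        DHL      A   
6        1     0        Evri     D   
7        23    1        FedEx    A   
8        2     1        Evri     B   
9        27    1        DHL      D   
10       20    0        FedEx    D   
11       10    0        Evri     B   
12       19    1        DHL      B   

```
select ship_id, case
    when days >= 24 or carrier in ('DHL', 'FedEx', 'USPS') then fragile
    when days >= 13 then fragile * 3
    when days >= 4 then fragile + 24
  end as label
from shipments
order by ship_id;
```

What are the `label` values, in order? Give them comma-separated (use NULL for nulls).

25, 1, 0, NULL, 1, NULL, 1, 0, 24, 1

ship_id=3: days >= 4 → 25
ship_id=4: days >= 24 or carrier in ('DHL', 'FedEx', 'USPS') → 1
ship_id=5: days >= 24 or carrier in ('DHL', 'FedEx', 'USPS') → 0
ship_id=6: (no match → NULL) → NULL
ship_id=7: days >= 24 or carrier in ('DHL', 'FedEx', 'USPS') → 1
ship_id=8: (no match → NULL) → NULL
ship_id=9: days >= 24 or carrier in ('DHL', 'FedEx', 'USPS') → 1
ship_id=10: days >= 24 or carrier in ('DHL', 'FedEx', 'USPS') → 0
ship_id=11: days >= 4 → 24
ship_id=12: days >= 24 or carrier in ('DHL', 'FedEx', 'USPS') → 1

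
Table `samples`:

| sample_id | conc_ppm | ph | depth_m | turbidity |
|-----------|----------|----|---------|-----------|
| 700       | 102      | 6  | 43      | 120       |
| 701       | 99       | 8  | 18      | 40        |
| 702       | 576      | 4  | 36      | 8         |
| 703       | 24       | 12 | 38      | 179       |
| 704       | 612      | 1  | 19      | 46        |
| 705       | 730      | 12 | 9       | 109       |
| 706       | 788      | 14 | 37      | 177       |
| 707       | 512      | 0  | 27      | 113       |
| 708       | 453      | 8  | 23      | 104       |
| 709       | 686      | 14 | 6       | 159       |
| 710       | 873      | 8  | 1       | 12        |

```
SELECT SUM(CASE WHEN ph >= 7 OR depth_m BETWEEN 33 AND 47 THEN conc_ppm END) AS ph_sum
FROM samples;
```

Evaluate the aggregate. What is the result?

4331

sample_id=700: ✓ → 102
sample_id=701: ✓ → 99
sample_id=702: ✓ → 576
sample_id=703: ✓ → 24
sample_id=704: ✗
sample_id=705: ✓ → 730
sample_id=706: ✓ → 788
sample_id=707: ✗
sample_id=708: ✓ → 453
sample_id=709: ✓ → 686
sample_id=710: ✓ → 873
ph_sum = 102 + 99 + 576 + 24 + 730 + 788 + 453 + 686 + 873 = 4331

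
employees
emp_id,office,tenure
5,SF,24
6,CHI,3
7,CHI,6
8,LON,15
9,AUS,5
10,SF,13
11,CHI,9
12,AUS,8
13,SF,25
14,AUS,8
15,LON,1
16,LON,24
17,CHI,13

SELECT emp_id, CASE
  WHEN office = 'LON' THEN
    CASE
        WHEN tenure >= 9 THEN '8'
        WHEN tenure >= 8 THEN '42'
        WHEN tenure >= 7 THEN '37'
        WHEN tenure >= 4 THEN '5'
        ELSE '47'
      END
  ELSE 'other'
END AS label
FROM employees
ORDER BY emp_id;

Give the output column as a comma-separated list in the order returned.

emp_id=5: office='SF' → outer ELSE → other
emp_id=6: office='CHI' → outer ELSE → other
emp_id=7: office='CHI' → outer ELSE → other
emp_id=8: office='LON' → inner[tenure >= 9] → 8
emp_id=9: office='AUS' → outer ELSE → other
emp_id=10: office='SF' → outer ELSE → other
emp_id=11: office='CHI' → outer ELSE → other
emp_id=12: office='AUS' → outer ELSE → other
emp_id=13: office='SF' → outer ELSE → other
emp_id=14: office='AUS' → outer ELSE → other
emp_id=15: office='LON' → inner[ELSE] → 47
emp_id=16: office='LON' → inner[tenure >= 9] → 8
emp_id=17: office='CHI' → outer ELSE → other

other, other, other, 8, other, other, other, other, other, other, 47, 8, other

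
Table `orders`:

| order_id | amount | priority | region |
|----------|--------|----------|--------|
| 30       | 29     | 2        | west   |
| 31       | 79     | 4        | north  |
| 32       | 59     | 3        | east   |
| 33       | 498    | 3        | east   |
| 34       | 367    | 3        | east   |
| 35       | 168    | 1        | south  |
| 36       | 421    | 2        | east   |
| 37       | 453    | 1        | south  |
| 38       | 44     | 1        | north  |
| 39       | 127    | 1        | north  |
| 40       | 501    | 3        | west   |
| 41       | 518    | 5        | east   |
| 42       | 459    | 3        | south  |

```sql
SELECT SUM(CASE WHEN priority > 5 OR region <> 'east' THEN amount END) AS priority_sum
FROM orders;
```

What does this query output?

order_id=30: ✓ → 29
order_id=31: ✓ → 79
order_id=32: ✗
order_id=33: ✗
order_id=34: ✗
order_id=35: ✓ → 168
order_id=36: ✗
order_id=37: ✓ → 453
order_id=38: ✓ → 44
order_id=39: ✓ → 127
order_id=40: ✓ → 501
order_id=41: ✗
order_id=42: ✓ → 459
priority_sum = 29 + 79 + 168 + 453 + 44 + 127 + 501 + 459 = 1860

1860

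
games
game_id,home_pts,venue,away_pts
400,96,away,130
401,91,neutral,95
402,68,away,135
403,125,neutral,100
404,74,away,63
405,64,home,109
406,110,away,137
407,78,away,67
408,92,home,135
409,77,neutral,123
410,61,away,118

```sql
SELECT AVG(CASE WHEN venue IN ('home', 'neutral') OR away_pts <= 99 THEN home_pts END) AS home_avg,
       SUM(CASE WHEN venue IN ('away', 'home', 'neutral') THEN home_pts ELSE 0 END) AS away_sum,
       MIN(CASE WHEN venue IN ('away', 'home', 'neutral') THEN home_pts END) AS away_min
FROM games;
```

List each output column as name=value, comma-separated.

[home_avg: venue IN ('home', 'neutral') OR away_pts <= 99]
game_id=400: ✗
game_id=401: ✓ → 91
game_id=402: ✗
game_id=403: ✓ → 125
game_id=404: ✓ → 74
game_id=405: ✓ → 64
game_id=406: ✗
game_id=407: ✓ → 78
game_id=408: ✓ → 92
game_id=409: ✓ → 77
game_id=410: ✗
home_avg = (91 + 125 + 74 + 64 + 78 + 92 + 77) / 7 = 85.8571428571
—
[away_sum: venue IN ('away', 'home', 'neutral')]
game_id=400: ✓ → 96
game_id=401: ✓ → 91
game_id=402: ✓ → 68
game_id=403: ✓ → 125
game_id=404: ✓ → 74
game_id=405: ✓ → 64
game_id=406: ✓ → 110
game_id=407: ✓ → 78
game_id=408: ✓ → 92
game_id=409: ✓ → 77
game_id=410: ✓ → 61
away_sum = 96 + 91 + 68 + 125 + 74 + 64 + 110 + 78 + 92 + 77 + 61 = 936
—
[away_min: venue IN ('away', 'home', 'neutral')]
game_id=400: ✓ → 96
game_id=401: ✓ → 91
game_id=402: ✓ → 68
game_id=403: ✓ → 125
game_id=404: ✓ → 74
game_id=405: ✓ → 64
game_id=406: ✓ → 110
game_id=407: ✓ → 78
game_id=408: ✓ → 92
game_id=409: ✓ → 77
game_id=410: ✓ → 61
away_min = MIN(96, 91, 68, 125, 74, 64, 110, 78, 92, 77, 61) = 61

home_avg=85.8571428571, away_sum=936, away_min=61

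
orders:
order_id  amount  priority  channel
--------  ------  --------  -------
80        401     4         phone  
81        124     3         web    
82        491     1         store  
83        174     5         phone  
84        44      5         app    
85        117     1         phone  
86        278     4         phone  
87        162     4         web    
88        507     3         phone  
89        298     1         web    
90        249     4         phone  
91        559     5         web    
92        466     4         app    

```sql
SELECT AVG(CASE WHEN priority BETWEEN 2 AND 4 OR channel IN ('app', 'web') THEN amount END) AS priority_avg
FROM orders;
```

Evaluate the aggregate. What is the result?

order_id=80: ✓ → 401
order_id=81: ✓ → 124
order_id=82: ✗
order_id=83: ✗
order_id=84: ✓ → 44
order_id=85: ✗
order_id=86: ✓ → 278
order_id=87: ✓ → 162
order_id=88: ✓ → 507
order_id=89: ✓ → 298
order_id=90: ✓ → 249
order_id=91: ✓ → 559
order_id=92: ✓ → 466
priority_avg = (401 + 124 + 44 + 278 + 162 + 507 + 298 + 249 + 559 + 466) / 10 = 308.8

308.8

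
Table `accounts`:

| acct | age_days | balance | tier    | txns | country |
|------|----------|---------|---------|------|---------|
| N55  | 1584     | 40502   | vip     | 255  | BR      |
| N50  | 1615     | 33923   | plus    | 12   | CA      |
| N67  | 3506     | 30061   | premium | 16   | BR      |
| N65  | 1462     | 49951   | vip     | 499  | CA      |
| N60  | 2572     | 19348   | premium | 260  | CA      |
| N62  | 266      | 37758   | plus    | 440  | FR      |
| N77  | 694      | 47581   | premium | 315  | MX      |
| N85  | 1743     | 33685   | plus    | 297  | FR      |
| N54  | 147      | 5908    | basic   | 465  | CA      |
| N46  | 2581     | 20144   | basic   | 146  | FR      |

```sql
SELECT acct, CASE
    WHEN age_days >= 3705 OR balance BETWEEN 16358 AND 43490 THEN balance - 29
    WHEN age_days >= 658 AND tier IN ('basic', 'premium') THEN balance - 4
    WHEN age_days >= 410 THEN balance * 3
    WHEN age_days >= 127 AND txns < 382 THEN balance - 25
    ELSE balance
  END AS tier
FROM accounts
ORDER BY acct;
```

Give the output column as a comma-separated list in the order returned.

20115, 33894, 5908, 40473, 19319, 37729, 149853, 30032, 47577, 33656

acct=N46: age_days >= 3705 OR balance BETWEEN 16358 AND 43490 → 20115
acct=N50: age_days >= 3705 OR balance BETWEEN 16358 AND 43490 → 33894
acct=N54: ELSE → 5908
acct=N55: age_days >= 3705 OR balance BETWEEN 16358 AND 43490 → 40473
acct=N60: age_days >= 3705 OR balance BETWEEN 16358 AND 43490 → 19319
acct=N62: age_days >= 3705 OR balance BETWEEN 16358 AND 43490 → 37729
acct=N65: age_days >= 410 → 149853
acct=N67: age_days >= 3705 OR balance BETWEEN 16358 AND 43490 → 30032
acct=N77: age_days >= 658 AND tier IN ('basic', 'premium') → 47577
acct=N85: age_days >= 3705 OR balance BETWEEN 16358 AND 43490 → 33656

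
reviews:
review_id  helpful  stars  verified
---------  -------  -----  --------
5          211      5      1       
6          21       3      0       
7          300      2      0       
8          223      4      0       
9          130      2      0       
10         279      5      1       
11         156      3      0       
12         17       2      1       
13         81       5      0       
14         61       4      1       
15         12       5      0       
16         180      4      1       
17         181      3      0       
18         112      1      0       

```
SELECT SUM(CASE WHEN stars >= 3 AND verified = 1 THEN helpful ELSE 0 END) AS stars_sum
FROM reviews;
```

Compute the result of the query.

review_id=5: ✓ → 211
review_id=6: ✗
review_id=7: ✗
review_id=8: ✗
review_id=9: ✗
review_id=10: ✓ → 279
review_id=11: ✗
review_id=12: ✗
review_id=13: ✗
review_id=14: ✓ → 61
review_id=15: ✗
review_id=16: ✓ → 180
review_id=17: ✗
review_id=18: ✗
stars_sum = 211 + 279 + 61 + 180 = 731

731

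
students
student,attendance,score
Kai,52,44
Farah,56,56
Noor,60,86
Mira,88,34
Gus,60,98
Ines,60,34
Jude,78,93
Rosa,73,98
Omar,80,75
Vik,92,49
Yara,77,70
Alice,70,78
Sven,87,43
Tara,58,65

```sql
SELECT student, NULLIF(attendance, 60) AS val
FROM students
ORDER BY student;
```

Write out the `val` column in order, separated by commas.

student=Alice: attendance=70 vs 60: differ → 70
student=Farah: attendance=56 vs 60: differ → 56
student=Gus: attendance=60 vs 60: equal → NULL
student=Ines: attendance=60 vs 60: equal → NULL
student=Jude: attendance=78 vs 60: differ → 78
student=Kai: attendance=52 vs 60: differ → 52
student=Mira: attendance=88 vs 60: differ → 88
student=Noor: attendance=60 vs 60: equal → NULL
student=Omar: attendance=80 vs 60: differ → 80
student=Rosa: attendance=73 vs 60: differ → 73
student=Sven: attendance=87 vs 60: differ → 87
student=Tara: attendance=58 vs 60: differ → 58
student=Vik: attendance=92 vs 60: differ → 92
student=Yara: attendance=77 vs 60: differ → 77

70, 56, NULL, NULL, 78, 52, 88, NULL, 80, 73, 87, 58, 92, 77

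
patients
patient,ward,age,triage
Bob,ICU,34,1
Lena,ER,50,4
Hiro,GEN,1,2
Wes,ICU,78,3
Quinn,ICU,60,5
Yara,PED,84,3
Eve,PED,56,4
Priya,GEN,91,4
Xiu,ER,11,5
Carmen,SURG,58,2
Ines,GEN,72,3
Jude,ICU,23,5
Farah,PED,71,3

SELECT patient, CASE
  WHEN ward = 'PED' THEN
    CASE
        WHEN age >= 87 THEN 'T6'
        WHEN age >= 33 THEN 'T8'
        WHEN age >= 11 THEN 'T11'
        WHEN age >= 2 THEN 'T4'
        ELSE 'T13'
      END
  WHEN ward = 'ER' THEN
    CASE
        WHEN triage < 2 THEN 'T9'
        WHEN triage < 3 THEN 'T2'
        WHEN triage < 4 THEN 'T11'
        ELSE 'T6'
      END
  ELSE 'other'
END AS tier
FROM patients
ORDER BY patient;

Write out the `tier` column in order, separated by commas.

other, other, T8, T8, other, other, other, T6, other, other, other, T6, T8

patient=Bob: ward='ICU' → outer ELSE → other
patient=Carmen: ward='SURG' → outer ELSE → other
patient=Eve: ward='PED' → inner[age >= 33] → T8
patient=Farah: ward='PED' → inner[age >= 33] → T8
patient=Hiro: ward='GEN' → outer ELSE → other
patient=Ines: ward='GEN' → outer ELSE → other
patient=Jude: ward='ICU' → outer ELSE → other
patient=Lena: ward='ER' → inner[ELSE] → T6
patient=Priya: ward='GEN' → outer ELSE → other
patient=Quinn: ward='ICU' → outer ELSE → other
patient=Wes: ward='ICU' → outer ELSE → other
patient=Xiu: ward='ER' → inner[ELSE] → T6
patient=Yara: ward='PED' → inner[age >= 33] → T8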